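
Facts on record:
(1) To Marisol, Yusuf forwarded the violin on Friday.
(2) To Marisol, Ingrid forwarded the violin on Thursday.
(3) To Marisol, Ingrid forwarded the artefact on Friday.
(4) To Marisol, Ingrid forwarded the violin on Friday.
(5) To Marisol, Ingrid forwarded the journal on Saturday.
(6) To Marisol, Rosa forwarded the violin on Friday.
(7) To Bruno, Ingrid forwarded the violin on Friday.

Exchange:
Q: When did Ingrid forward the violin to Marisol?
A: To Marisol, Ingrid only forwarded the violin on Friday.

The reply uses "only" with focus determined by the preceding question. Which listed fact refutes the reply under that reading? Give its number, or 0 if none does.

Answering "When did ...?" puts focus on the setting — here, "on Friday".
So "only" ranges over settings; the rest (Ingrid as agent and the violin as thing and Marisol as recipient) is presupposed.
Fact (2) shares the background with a different setting (on Thursday) — counterexample.
(Fact (3) would refute a reading with focus on the thing — but that is not what the question asks.)

2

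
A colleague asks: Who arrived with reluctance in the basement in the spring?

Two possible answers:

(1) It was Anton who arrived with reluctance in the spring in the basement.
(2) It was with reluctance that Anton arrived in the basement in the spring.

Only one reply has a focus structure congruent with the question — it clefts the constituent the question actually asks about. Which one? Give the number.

The question word "who" targets the subject (agent).
Option (1) clefts "Anton" — that matches what the question asks about.
Option (2) clefts "with reluctance" — the manner, not what was asked.
So the congruent reply is (1).

1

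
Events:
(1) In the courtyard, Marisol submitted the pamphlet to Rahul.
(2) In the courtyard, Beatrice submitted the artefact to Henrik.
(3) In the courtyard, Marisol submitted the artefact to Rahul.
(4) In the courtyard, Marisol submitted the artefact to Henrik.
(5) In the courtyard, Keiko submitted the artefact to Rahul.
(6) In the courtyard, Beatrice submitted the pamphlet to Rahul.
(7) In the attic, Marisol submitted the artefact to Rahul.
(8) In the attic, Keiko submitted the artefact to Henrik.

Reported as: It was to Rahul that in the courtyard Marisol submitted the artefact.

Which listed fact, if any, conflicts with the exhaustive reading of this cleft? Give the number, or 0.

4

Focus of the cleft: "Rahul" (the recipient). Presupposed background: same agent, thing, setting (Marisol / the artefact / in the courtyard).
Exhaustivity: Rahul is the only recipient satisfying that background.
Fact (4) shares the background but with recipient = Henrik; exhaustivity is violated.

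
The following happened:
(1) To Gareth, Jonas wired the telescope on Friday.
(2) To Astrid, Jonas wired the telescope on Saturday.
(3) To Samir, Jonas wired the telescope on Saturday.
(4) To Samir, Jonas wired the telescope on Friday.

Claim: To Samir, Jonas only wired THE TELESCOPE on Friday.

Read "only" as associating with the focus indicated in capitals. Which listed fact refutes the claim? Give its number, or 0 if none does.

Focus (in capitals) is "the telescope" — the thing. "Only" excludes alternative things while holding fixed same agent, recipient, setting (Jonas / Samir / on Friday).
Every other fact changes something in the background, not just the thing. Nothing refutes the claim.

0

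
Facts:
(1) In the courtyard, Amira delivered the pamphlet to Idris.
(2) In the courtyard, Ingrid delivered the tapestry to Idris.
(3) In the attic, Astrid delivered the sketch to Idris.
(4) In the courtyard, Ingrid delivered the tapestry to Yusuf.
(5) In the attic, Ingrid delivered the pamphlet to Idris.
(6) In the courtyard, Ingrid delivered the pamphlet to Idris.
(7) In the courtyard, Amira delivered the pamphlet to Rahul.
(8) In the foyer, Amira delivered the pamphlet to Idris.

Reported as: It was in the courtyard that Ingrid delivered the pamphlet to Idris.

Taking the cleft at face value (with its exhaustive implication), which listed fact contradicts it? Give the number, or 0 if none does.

5

The cleft puts "in the courtyard" in focus and presupposes the open proposition with same agent, thing, recipient (Ingrid / the pamphlet / Idris).
The exhaustive reading says no other setting fits that background.
Fact (5) shares the background but with setting = in the attic; exhaustivity is violated.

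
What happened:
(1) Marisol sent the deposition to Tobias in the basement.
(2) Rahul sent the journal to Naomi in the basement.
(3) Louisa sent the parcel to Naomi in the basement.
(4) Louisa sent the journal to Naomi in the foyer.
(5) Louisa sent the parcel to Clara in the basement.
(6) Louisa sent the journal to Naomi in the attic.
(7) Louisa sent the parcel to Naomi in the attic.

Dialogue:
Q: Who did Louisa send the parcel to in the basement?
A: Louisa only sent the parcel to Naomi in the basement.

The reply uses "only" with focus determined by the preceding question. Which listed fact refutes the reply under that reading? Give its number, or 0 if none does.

5

Answering "Who did ... to ...?" puts focus on the recipient — here, "Naomi".
"Only" then excludes alternative recipients while the background — agent = Louisa, thing = the parcel, setting = in the basement — is held fixed.
Fact (5) shares the background with a different recipient (Clara) — counterexample.
(Fact (7) would refute a reading with focus on the setting — but that is not what the question asks.)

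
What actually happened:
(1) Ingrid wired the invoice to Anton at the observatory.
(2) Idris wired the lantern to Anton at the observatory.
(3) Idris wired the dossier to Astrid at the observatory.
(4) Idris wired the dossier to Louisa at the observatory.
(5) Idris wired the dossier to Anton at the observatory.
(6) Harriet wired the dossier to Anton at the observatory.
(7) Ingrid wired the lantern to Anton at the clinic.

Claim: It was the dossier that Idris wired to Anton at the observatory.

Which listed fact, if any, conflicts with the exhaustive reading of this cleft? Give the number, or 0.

2

Focus of the cleft: "the dossier" (the thing). Presupposed background: same agent, recipient, setting (Idris / Anton / at the observatory).
Exhaustivity: the dossier is the only thing satisfying that background.
But fact (2) also has same agent, recipient, setting (Idris / Anton / at the observatory), with thing = the lantern — so the exhaustive reading fails.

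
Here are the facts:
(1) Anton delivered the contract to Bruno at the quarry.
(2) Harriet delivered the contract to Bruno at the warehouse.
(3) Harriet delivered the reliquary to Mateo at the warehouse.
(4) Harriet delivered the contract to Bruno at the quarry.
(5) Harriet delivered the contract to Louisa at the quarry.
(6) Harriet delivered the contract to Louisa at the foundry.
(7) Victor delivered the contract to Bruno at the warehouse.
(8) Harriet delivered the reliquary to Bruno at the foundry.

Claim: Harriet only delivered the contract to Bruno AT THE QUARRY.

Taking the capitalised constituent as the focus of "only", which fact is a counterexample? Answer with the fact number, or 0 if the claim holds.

Focus (in capitals) is "at the quarry" — the setting. "Only" excludes alternative settings while holding fixed agent = Harriet, thing = the contract, recipient = Bruno.
Fact (2) matches on agent = Harriet, thing = the contract, recipient = Bruno, but has setting = at the warehouse instead. That refutes the claim.

2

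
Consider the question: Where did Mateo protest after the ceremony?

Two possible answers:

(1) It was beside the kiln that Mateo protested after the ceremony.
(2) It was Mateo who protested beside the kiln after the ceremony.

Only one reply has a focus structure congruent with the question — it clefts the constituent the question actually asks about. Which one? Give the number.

1

The question word "where" targets the location.
Option (1) clefts "beside the kiln" — that matches what the question asks about.
Option (2) clefts "Mateo" — the subject (agent), not what was asked.
So the congruent reply is (1).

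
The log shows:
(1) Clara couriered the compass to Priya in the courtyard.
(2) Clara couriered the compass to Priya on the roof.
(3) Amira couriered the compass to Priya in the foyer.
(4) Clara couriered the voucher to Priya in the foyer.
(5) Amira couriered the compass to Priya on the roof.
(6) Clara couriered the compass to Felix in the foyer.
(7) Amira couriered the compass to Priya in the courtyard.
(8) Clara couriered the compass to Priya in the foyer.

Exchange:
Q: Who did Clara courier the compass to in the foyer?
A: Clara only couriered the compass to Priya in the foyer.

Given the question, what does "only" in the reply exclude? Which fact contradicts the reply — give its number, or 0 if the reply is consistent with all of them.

6

Answering "Who did ... to ...?" puts focus on the recipient — here, "Priya".
"Only" then excludes alternative recipients while the background — same agent, thing, setting (Clara / the compass / in the foyer) — is held fixed.
Fact (6) keeps same agent, thing, setting (Clara / the compass / in the foyer) but has recipient = Felix; that refutes the reply.
(Fact (1) would refute a reading with focus on the setting — but that is not what the question asks.)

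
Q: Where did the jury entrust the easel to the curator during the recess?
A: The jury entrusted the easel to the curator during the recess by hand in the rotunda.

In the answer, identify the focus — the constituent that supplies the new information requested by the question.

The wh-word "where" asks about the location.
In the answer, "the jury", "the easel", "to the curator" and "during the recess" are given — repeated from the question.
"by hand" is also new, but it specifies the manner, which is not what the question asks about — so it is not the focus.
The constituent filling the location gap is "in the rotunda"; that is the focus.

in the rotunda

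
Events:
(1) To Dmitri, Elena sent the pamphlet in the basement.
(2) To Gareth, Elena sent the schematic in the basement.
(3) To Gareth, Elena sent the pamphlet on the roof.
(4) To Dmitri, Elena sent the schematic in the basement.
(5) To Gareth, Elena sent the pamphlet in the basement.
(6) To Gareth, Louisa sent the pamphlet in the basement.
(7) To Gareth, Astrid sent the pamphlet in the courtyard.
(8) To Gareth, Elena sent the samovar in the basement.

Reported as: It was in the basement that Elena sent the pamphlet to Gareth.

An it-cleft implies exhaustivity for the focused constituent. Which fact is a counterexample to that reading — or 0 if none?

3

The cleft puts "in the basement" in focus and presupposes the open proposition with Elena as agent and the pamphlet as thing and Gareth as recipient.
The exhaustive reading says no other setting fits that background.
Fact (3) shares the background but with setting = on the roof; exhaustivity is violated.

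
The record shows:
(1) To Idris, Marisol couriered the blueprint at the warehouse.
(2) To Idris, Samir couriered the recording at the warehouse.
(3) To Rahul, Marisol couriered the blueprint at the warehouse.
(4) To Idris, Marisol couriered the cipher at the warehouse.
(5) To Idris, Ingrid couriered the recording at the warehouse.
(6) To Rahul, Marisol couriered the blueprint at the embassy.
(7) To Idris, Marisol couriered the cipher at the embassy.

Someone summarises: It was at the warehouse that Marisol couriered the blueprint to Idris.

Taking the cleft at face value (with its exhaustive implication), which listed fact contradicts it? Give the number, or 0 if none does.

Focus of the cleft: "at the warehouse" (the setting). Presupposed background: agent = Marisol, thing = the blueprint, recipient = Idris.
Exhaustivity: at the warehouse is the only setting satisfying that background.
No listed fact matches the background with a different setting. Exhaustivity holds.

0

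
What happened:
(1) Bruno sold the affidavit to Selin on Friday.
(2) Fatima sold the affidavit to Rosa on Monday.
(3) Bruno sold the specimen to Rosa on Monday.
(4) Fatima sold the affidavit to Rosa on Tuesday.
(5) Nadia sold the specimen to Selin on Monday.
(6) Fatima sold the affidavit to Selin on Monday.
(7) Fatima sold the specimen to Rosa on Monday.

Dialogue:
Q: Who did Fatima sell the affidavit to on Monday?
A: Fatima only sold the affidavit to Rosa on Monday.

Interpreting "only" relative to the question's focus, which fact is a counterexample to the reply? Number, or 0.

6

The question "Who did ... to ...?" targets the recipient, so in the reply the focus falls on "Rosa".
So "only" ranges over recipients; the rest (agent = Fatima, thing = the affidavit, setting = on Monday) is presupposed.
Fact (6) keeps agent = Fatima, thing = the affidavit, setting = on Monday but has recipient = Selin; that refutes the reply.
(Fact (7) would refute a reading with focus on the thing — but that is not what the question asks.)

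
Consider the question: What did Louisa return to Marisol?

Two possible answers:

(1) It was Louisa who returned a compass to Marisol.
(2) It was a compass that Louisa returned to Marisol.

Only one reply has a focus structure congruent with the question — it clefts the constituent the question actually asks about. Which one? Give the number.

2

The question word "what" targets the direct object.
Option (1) clefts "Louisa" — the subject (agent), not what was asked.
Option (2) clefts "a compass" — that matches what the question asks about.
So the congruent reply is (2).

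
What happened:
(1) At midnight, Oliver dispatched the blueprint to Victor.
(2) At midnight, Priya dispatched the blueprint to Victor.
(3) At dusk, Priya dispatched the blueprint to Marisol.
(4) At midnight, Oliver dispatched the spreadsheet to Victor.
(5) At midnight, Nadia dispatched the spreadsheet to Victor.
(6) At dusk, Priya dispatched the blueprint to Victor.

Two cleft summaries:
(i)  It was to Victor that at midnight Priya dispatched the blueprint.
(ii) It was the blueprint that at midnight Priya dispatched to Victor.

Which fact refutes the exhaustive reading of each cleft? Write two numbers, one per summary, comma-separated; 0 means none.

(i): focus "Victor". No fact shares Priya as agent and the blueprint as thing and at midnight as setting with a different recipient. 0.
(ii): focus "the blueprint". No fact shares Priya as agent and Victor as recipient and at midnight as setting with a different thing. 0.

0, 0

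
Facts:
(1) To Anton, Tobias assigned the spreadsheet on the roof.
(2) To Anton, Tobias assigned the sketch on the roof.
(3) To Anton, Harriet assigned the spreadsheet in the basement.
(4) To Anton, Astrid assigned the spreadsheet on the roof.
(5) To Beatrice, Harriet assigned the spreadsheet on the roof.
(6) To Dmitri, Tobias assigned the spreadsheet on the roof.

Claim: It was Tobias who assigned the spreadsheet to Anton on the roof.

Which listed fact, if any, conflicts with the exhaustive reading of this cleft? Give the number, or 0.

Focus of the cleft: "Tobias" (the agent). Presupposed background: the spreadsheet as thing and Anton as recipient and on the roof as setting.
The exhaustive reading says no other agent fits that background.
But fact (4) also has the spreadsheet as thing and Anton as recipient and on the roof as setting, with agent = Astrid — so the exhaustive reading fails.

4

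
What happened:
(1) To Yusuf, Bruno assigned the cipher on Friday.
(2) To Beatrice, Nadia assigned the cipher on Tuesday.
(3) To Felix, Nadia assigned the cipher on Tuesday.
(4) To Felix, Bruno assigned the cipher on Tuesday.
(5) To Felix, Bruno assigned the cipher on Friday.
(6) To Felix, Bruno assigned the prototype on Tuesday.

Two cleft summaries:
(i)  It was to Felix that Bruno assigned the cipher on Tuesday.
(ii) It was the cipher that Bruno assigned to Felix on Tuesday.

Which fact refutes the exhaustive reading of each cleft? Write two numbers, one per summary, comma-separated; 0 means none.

Summary (i) focuses "Felix" (the recipient); background agent = Bruno, thing = the cipher, setting = on Tuesday. No fact matches that background with a different recipient, so 0.
Summary (ii) focuses "the cipher" (the thing); background agent = Bruno, recipient = Felix, setting = on Tuesday. Fact (6) matches that background with thing = the prototype — refutes (ii).

0, 6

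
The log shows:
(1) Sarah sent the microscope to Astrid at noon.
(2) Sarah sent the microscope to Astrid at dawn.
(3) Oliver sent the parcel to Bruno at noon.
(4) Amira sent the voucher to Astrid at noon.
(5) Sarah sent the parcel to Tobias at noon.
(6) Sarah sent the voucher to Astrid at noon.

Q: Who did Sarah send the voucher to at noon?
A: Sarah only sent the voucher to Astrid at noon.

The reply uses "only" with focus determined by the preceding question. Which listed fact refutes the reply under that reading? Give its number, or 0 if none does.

Answering "Who did ... to ...?" puts focus on the recipient — here, "Astrid".
"Only" then excludes alternative recipients while the background — same agent, thing, setting (Sarah / the voucher / at noon) — is held fixed.
No fact keeps same agent, thing, setting (Sarah / the voucher / at noon) while changing the recipient; every other fact differs on something backgrounded. The reply stands.
(Fact (1) would refute a reading with focus on the thing — but that is not what the question asks.)

0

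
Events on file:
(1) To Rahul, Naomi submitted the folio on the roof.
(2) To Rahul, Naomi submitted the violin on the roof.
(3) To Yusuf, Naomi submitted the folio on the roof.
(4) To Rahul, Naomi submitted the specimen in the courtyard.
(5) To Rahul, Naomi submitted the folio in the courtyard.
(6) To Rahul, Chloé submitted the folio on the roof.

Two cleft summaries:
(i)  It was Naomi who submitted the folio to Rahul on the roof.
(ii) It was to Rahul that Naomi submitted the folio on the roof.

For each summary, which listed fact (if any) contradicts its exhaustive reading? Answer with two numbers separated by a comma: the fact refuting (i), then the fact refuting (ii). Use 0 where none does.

(i): focus "Naomi". Looking for same thing, recipient, setting (the folio / Rahul / on the roof) with some other agent — fact (6) has Chloé there. Refuted.
(ii): focus "Rahul". Looking for same agent, thing, setting (Naomi / the folio / on the roof) with some other recipient — fact (3) has Yusuf there. Refuted.

6, 3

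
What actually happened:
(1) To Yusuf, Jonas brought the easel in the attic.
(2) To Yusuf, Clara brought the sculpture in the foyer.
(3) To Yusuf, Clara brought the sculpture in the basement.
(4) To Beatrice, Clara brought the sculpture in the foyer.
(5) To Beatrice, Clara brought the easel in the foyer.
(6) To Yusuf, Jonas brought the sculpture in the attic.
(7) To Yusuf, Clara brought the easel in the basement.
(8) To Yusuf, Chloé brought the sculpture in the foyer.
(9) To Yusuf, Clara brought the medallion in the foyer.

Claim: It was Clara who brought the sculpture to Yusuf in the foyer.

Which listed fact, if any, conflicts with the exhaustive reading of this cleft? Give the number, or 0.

The cleft puts "Clara" in focus and presupposes the open proposition with the sculpture as thing and Yusuf as recipient and in the foyer as setting.
The exhaustive reading says no other agent fits that background.
Fact (8) shares the background but with agent = Chloé; exhaustivity is violated.

8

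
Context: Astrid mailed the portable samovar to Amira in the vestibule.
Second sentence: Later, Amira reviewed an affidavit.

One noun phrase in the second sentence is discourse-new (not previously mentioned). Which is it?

"Amira" in the second sentence is given — already mentioned in the context.
"an affidavit" has no antecedent in the context; it is discourse-new (the indefinite article also signals a new referent).

an affidavit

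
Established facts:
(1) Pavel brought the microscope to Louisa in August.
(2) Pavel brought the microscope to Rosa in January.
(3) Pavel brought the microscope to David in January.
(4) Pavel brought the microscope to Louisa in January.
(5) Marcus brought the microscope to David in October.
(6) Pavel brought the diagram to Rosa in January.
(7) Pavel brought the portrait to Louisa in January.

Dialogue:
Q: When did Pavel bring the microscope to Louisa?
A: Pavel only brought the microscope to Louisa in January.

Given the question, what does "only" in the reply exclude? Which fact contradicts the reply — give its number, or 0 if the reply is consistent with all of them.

1

The question "When did ...?" targets the setting, so in the reply the focus falls on "in January".
So "only" ranges over settings; the rest (same agent, thing, recipient (Pavel / the microscope / Louisa)) is presupposed.
Fact (1) shares the background with a different setting (in August) — counterexample.
(Fact (2) would refute a reading with focus on the recipient — but that is not what the question asks.)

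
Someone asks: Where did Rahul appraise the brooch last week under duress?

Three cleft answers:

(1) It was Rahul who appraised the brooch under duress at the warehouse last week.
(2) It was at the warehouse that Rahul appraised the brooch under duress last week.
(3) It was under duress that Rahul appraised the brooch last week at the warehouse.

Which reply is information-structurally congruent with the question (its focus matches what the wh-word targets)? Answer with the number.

The question word "where" targets the location.
Option (1) clefts "Rahul" — the subject (agent), not what was asked.
Option (2) clefts "at the warehouse" — that matches what the question asks about.
Option (3) clefts "under duress" — the manner, not what was asked.
So the congruent reply is (2).

2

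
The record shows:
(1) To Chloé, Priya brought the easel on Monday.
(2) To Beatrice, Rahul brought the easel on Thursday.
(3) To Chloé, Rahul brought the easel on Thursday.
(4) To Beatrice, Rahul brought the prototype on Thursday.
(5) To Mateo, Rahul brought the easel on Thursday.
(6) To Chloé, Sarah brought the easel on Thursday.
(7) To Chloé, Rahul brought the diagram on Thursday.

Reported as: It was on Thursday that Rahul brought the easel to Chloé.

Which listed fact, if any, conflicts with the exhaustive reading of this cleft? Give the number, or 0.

The cleft puts "on Thursday" in focus and presupposes the open proposition with agent = Rahul, thing = the easel, recipient = Chloé.
The exhaustive reading says no other setting fits that background.
Every other fact differs from the presupposition on some backgrounded slot, so none challenges the exhaustivity.

0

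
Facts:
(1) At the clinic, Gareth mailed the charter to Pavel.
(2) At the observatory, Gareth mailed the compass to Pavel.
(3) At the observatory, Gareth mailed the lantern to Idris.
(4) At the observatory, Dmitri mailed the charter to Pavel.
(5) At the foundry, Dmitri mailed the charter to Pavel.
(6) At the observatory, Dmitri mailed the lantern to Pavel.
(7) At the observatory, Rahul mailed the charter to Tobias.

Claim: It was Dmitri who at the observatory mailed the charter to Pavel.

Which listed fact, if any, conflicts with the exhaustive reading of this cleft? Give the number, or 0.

0

The cleft puts "Dmitri" in focus and presupposes the open proposition with thing = the charter, recipient = Pavel, setting = at the observatory.
Exhaustivity: Dmitri is the only agent satisfying that background.
Every other fact differs from the presupposition on some backgrounded slot, so none challenges the exhaustivity.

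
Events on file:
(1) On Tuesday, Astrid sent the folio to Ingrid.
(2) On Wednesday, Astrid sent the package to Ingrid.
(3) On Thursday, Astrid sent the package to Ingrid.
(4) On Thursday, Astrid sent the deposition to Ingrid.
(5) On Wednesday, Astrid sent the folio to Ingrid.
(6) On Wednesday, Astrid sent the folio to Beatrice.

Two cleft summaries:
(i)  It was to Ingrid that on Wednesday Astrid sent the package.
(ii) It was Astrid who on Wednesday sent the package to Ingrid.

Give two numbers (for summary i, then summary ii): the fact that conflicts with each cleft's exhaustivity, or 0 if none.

(i): focus "Ingrid". No fact shares agent = Astrid, thing = the package, setting = on Wednesday with a different recipient. 0.
(ii): focus "Astrid". No fact shares thing = the package, recipient = Ingrid, setting = on Wednesday with a different agent. 0.

0, 0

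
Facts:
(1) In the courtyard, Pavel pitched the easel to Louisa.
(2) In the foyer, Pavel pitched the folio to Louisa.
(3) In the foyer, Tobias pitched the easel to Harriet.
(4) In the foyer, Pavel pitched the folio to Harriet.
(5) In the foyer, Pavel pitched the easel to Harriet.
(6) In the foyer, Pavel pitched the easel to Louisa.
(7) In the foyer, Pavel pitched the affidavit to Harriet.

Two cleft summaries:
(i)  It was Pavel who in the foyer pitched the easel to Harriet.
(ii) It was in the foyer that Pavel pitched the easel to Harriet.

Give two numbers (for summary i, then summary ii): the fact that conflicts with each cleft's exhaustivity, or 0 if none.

3, 0

(i): focus "Pavel". Looking for same thing, recipient, setting (the easel / Harriet / in the foyer) with some other agent — fact (3) has Tobias there. Refuted.
(ii): focus "in the foyer". No fact shares same agent, thing, recipient (Pavel / the easel / Harriet) with a different setting. 0.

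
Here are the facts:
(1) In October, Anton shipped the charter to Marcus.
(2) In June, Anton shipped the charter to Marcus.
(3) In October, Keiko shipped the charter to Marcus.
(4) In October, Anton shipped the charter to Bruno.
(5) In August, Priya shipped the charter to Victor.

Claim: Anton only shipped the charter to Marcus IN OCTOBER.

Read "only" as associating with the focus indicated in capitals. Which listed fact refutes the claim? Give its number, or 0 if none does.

Focus (in capitals) is "in October" — the setting. "Only" excludes alternative settings while holding fixed same agent, thing, recipient (Anton / the charter / Marcus).
Fact (2) matches on same agent, thing, recipient (Anton / the charter / Marcus), but has setting = in June instead. That refutes the claim.

2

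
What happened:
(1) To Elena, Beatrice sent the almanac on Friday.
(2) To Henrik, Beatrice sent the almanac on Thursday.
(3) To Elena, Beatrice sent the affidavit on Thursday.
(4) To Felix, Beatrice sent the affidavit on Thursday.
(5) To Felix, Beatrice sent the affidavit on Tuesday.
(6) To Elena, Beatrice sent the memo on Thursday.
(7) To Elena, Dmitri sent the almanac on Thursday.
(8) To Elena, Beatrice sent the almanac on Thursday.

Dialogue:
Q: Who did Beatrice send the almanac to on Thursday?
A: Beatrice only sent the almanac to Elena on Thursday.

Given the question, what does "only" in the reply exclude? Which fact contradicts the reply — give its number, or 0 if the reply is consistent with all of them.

Answering "Who did ... to ...?" puts focus on the recipient — here, "Elena".
So "only" ranges over recipients; the rest (Beatrice as agent and the almanac as thing and on Thursday as setting) is presupposed.
Fact (2) shares the background with a different recipient (Henrik) — counterexample.
(Fact (3) would refute a reading with focus on the thing — but that is not what the question asks.)

2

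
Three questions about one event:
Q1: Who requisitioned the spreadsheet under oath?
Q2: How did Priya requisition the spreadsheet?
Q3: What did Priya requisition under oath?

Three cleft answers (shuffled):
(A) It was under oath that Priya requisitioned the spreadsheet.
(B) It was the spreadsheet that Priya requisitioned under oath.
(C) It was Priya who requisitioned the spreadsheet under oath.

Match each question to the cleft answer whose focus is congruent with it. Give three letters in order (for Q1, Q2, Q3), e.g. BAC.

Q1 asks about the subject (agent); cleft (C) focuses "Priya", which is the subject (agent) — so Q1 → C.
Q2 asks about the manner; cleft (A) focuses "under oath", which is the manner — so Q2 → A.
Q3 asks about the direct object; cleft (B) focuses "the spreadsheet", which is the direct object — so Q3 → B.
Mapping: Q1→C, Q2→A, Q3→B.

CAB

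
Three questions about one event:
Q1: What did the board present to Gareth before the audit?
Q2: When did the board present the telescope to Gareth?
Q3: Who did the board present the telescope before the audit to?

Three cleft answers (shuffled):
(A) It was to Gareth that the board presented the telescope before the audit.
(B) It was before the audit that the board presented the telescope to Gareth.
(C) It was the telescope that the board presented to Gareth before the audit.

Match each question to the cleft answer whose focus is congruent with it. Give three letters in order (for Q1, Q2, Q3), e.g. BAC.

Q1 asks about the direct object; cleft (C) focuses "the telescope", which is the direct object — so Q1 → C.
Q2 asks about the time; cleft (B) focuses "before the audit", which is the time — so Q2 → B.
Q3 asks about the recipient; cleft (A) focuses "to Gareth", which is the recipient — so Q3 → A.
Mapping: Q1→C, Q2→B, Q3→A.

CBA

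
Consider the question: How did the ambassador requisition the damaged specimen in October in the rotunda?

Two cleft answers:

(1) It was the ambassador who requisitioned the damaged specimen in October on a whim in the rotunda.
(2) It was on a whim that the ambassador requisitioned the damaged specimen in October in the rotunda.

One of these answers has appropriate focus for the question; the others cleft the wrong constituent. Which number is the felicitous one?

The question word "how" targets the manner.
Option (1) clefts "the ambassador" — the subject (agent), not what was asked.
Option (2) clefts "on a whim" — that matches what the question asks about.
So the congruent reply is (2).

2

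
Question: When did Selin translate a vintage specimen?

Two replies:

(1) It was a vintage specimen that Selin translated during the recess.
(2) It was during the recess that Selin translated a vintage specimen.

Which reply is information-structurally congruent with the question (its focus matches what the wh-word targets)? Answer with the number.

The question word "when" targets the time.
Option (1) clefts "a vintage specimen" — the direct object, not what was asked.
Option (2) clefts "during the recess" — that matches what the question asks about.
So the congruent reply is (2).

2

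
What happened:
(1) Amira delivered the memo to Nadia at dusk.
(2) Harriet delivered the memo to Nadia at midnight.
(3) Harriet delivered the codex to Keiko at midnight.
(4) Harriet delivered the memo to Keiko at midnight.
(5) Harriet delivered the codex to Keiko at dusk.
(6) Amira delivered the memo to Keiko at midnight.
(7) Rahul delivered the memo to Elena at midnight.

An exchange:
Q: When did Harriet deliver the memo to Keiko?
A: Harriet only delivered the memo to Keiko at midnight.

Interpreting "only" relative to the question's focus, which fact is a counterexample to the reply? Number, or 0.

The question "When did ...?" targets the setting, so in the reply the focus falls on "at midnight".
So "only" ranges over settings; the rest (same agent, thing, recipient (Harriet / the memo / Keiko)) is presupposed.
No listed fact shares that background with another setting. Nothing contradicts the reply.
(Fact (3) would refute a reading with focus on the thing — but that is not what the question asks.)

0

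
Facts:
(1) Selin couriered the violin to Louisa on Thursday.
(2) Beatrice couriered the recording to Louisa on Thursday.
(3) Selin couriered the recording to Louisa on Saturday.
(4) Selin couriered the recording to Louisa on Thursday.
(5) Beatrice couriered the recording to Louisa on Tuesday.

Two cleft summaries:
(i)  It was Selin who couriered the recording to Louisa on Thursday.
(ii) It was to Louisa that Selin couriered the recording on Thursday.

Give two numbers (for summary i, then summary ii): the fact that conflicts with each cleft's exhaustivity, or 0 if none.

2, 0

Summary (i) focuses "Selin" (the agent); background thing = the recording, recipient = Louisa, setting = on Thursday. Fact (2) matches that background with agent = Beatrice — refutes (i).
Summary (ii) focuses "Louisa" (the recipient); background agent = Selin, thing = the recording, setting = on Thursday. No fact matches that background with a different recipient, so 0.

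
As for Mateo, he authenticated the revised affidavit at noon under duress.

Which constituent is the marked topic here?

Mateo

The construction explicitly marks "Mateo" as what the sentence is about — the topic.
The remainder of the clause is the comment (what is said about the topic).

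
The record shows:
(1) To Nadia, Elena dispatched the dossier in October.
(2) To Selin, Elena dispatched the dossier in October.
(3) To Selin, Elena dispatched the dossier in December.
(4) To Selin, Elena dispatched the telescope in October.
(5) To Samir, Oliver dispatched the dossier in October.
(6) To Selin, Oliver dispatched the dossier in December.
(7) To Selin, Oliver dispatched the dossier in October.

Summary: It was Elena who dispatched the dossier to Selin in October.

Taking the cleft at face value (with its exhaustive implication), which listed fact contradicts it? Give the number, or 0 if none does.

7

Focus of the cleft: "Elena" (the agent). Presupposed background: the dossier as thing and Selin as recipient and in October as setting.
Exhaustivity: Elena is the only agent satisfying that background.
Fact (7) shares the background but with agent = Oliver; exhaustivity is violated.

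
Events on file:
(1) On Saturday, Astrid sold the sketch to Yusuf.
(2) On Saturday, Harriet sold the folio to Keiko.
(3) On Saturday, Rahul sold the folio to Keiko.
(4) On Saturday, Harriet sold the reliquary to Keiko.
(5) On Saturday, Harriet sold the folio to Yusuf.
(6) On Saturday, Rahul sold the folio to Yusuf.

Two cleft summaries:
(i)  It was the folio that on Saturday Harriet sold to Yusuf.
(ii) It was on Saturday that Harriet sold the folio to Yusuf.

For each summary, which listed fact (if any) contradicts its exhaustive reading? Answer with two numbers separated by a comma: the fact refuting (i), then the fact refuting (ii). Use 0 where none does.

Summary (i) focuses "the folio" (the thing); background agent = Harriet, recipient = Yusuf, setting = on Saturday. No fact matches that background with a different thing, so 0.
Summary (ii) focuses "on Saturday" (the setting); background agent = Harriet, thing = the folio, recipient = Yusuf. No fact matches that background with a different setting, so 0.

0, 0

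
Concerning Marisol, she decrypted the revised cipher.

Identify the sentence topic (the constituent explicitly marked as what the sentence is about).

Marisol

The construction explicitly marks "Marisol" as what the sentence is about — the topic.
The remainder of the clause is the comment (what is said about the topic).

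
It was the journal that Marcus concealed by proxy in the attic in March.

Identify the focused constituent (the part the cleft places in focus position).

the journal

In an it-cleft "It was X that/who ...", the clefted constituent X is the focus; the that/who-clause expresses the presupposed open proposition.
Here the focus is "the journal". The backgrounded (presupposed) material includes "Marcus", "in the attic", "in March" and "by proxy".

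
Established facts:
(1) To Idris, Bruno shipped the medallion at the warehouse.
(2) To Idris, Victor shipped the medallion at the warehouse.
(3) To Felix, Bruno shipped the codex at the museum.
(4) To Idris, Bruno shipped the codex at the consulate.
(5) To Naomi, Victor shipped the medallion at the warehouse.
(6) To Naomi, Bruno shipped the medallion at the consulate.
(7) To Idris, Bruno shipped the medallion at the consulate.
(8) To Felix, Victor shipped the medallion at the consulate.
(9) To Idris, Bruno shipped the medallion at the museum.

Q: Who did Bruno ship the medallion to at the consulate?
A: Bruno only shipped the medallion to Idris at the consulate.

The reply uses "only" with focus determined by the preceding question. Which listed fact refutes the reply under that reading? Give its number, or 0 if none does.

6

Answering "Who did ... to ...?" puts focus on the recipient — here, "Idris".
"Only" then excludes alternative recipients while the background — same agent, thing, setting (Bruno / the medallion / at the consulate) — is held fixed.
Fact (6) shares the background with a different recipient (Naomi) — counterexample.
(Fact (1) would refute a reading with focus on the setting — but that is not what the question asks.)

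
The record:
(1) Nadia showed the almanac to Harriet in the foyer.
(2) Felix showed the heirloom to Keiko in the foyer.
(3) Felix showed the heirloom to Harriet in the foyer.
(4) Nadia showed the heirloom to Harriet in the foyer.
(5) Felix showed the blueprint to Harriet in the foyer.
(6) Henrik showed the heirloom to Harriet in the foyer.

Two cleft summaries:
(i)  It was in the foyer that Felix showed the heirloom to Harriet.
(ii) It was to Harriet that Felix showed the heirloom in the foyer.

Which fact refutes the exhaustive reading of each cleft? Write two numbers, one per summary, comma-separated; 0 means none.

0, 2

(i): focus "in the foyer". No fact shares agent = Felix, thing = the heirloom, recipient = Harriet with a different setting. 0.
(ii): focus "Harriet". Looking for agent = Felix, thing = the heirloom, setting = in the foyer with some other recipient — fact (2) has Keiko there. Refuted.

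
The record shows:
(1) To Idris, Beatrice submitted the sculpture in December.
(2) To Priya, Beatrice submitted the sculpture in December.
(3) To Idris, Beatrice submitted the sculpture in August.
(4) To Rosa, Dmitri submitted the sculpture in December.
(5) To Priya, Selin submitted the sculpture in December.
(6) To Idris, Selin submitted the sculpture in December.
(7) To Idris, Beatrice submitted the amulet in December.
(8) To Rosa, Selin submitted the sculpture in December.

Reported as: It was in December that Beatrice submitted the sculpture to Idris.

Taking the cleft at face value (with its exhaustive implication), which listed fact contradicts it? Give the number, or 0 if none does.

3

Focus of the cleft: "in December" (the setting). Presupposed background: Beatrice as agent and the sculpture as thing and Idris as recipient.
Exhaustivity: in December is the only setting satisfying that background.
Fact (3) shares the background but with setting = in August; exhaustivity is violated.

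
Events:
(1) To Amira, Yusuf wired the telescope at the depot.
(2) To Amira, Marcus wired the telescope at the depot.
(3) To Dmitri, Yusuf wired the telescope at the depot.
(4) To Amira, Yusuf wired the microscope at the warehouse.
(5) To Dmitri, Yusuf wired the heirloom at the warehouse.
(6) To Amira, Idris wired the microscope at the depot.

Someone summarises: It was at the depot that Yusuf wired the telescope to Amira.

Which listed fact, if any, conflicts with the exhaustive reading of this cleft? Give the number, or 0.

0

The cleft puts "at the depot" in focus and presupposes the open proposition with Yusuf as agent and the telescope as thing and Amira as recipient.
Exhaustivity: at the depot is the only setting satisfying that background.
Every other fact differs from the presupposition on some backgrounded slot, so none challenges the exhaustivity.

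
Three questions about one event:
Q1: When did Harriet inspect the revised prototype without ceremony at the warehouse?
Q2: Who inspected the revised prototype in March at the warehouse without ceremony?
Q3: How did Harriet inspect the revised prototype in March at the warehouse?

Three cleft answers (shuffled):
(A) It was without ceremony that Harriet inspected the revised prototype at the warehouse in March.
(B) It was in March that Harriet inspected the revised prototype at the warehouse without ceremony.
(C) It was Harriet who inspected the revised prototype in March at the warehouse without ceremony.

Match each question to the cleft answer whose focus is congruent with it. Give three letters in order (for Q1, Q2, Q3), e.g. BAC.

BCA

Q1 asks about the time; cleft (B) focuses "in March", which is the time — so Q1 → B.
Q2 asks about the subject (agent); cleft (C) focuses "Harriet", which is the subject (agent) — so Q2 → C.
Q3 asks about the manner; cleft (A) focuses "without ceremony", which is the manner — so Q3 → A.
Mapping: Q1→B, Q2→C, Q3→A.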